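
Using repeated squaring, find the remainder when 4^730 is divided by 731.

16

4^1 ≡ 4 (mod 731)
4^2 ≡ 4^2 = 16 ≡ 16 (mod 731)
4^4 ≡ 16^2 = 256 ≡ 256 (mod 731)
4^8 ≡ 256^2 = 65536 ≡ 477 (mod 731)
4^16 ≡ 477^2 = 227529 ≡ 188 (mod 731)
4^32 ≡ 188^2 = 35344 ≡ 256 (mod 731)
4^64 ≡ 256^2 = 65536 ≡ 477 (mod 731)
4^128 ≡ 477^2 = 227529 ≡ 188 (mod 731)
4^256 ≡ 188^2 = 35344 ≡ 256 (mod 731)
4^512 ≡ 256^2 = 65536 ≡ 477 (mod 731)
730 = 512 + 128 + 64 + 16 + 8 + 2 in binary powers of 2.
So 4^730 ≡ 477 · 188 · 477 · 188 · 477 · 16 ≡ 16 (mod 731).
Since 16 ≠ 1, base 4 is a Fermat witness: 731 is composite.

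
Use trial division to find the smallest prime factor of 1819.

1819 is odd.
Digit sum 19, not divisible by 3.
Ends in 9: not divisible by 5.
7: 1819 = 7·259 + 6
11: 1819 = 11·165 + 4
13: 1819 = 13·139 + 12
17: 1819 = 17·107

17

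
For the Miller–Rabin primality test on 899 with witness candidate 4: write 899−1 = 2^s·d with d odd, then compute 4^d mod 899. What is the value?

899 − 1 = 898 = 2^1 · 449, so d = 449.
4^1 ≡ 4 (mod 899)
4^2 ≡ 4^2 = 16 ≡ 16 (mod 899)
4^4 ≡ 16^2 = 256 ≡ 256 (mod 899)
4^8 ≡ 256^2 = 65536 ≡ 808 (mod 899)
4^16 ≡ 808^2 = 652864 ≡ 190 (mod 899)
4^32 ≡ 190^2 = 36100 ≡ 140 (mod 899)
4^64 ≡ 140^2 = 19600 ≡ 721 (mod 899)
4^128 ≡ 721^2 = 519841 ≡ 219 (mod 899)
4^256 ≡ 219^2 = 47961 ≡ 314 (mod 899)
449 = 256 + 128 + 64 + 1 in binary powers of 2.
So 4^449 ≡ 314 · 219 · 721 · 4 ≡ 845 (mod 899).
Squaring chain: 845; never reaches −1, so base 4 is a Miller–Rabin witness that 899 is composite.

845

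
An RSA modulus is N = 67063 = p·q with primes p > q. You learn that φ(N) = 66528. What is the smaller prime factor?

199

φ(n) = (p−1)(q−1) = n − (p+q) + 1, so p + q = 67063 − 66528 + 1 = 536.
p and q are the roots of t² − 536t + 67063 = 0.
Discriminant: 536² − 4·67063 = 287296 − 268252 = 19044; √19044 = 138.
q = (536 − 138)/2 = 199, p = (536 + 138)/2 = 337.
Check: 199 · 337 = 67063.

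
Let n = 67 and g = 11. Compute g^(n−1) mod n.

11^1 ≡ 11 (mod 67)
11^2 ≡ 11^2 = 121 ≡ 54 (mod 67)
11^4 ≡ 54^2 = 2916 ≡ 35 (mod 67)
11^8 ≡ 35^2 = 1225 ≡ 19 (mod 67)
11^16 ≡ 19^2 = 361 ≡ 26 (mod 67)
11^32 ≡ 26^2 = 676 ≡ 6 (mod 67)
11^64 ≡ 6^2 = 36 ≡ 36 (mod 67)
66 = 64 + 2 in binary powers of 2.
So 11^66 ≡ 36 · 54 ≡ 1 (mod 67).
Since the result is 1, base 11 gives no evidence that 67 is composite.

1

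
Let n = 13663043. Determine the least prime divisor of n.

59

13663043 is odd.
Digit sum 26, not divisible by 3.
Ends in 3: not divisible by 5.
7: 13663043 = 7·1951863 + 2
11: 13663043 = 11·1242094 + 9
13: 13663043 = 13·1051003 + 4
17: 13663043 = 17·803708 + 7
19: 13663043 = 19·719107 + 10
23: 13663043 = 23·594045 + 8
29: 13663043 = 29·471139 + 12
31: 13663043 = 31·440743 + 10
37: 13663043 = 37·369271 + 16
41: 13663043 = 41·333244 + 39
43: 13663043 = 43·317745 + 8
47: 13663043 = 47·290703 + 2
53: 13663043 = 53·257793 + 14
59: 13663043 = 59·231577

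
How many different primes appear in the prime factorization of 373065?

6

373065 = 3 · 124355
124355 = 5 · 24871
24871 = 7 · 3553
3553 = 11 · 323
323 = 17 · 19
373065 = 3 · 5 · 7 · 11 · 17 · 19, which has 6 distinct prime factors.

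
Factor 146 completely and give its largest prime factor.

73

146 = 2 · 73
73 is prime.
So 146 = 2 · 73; the largest prime factor is 73.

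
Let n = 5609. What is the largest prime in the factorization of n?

5609 = 71 · 79
79 is prime.
So 5609 = 71 · 79; the largest prime factor is 79.

79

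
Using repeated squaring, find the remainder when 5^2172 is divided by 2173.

5^1 ≡ 5 (mod 2173)
5^2 ≡ 5^2 = 25 ≡ 25 (mod 2173)
5^4 ≡ 25^2 = 625 ≡ 625 (mod 2173)
5^8 ≡ 625^2 = 390625 ≡ 1658 (mod 2173)
5^16 ≡ 1658^2 = 2748964 ≡ 119 (mod 2173)
5^32 ≡ 119^2 = 14161 ≡ 1123 (mod 2173)
5^64 ≡ 1123^2 = 1261129 ≡ 789 (mod 2173)
5^128 ≡ 789^2 = 622521 ≡ 1043 (mod 2173)
5^256 ≡ 1043^2 = 1087849 ≡ 1349 (mod 2173)
5^512 ≡ 1349^2 = 1819801 ≡ 1000 (mod 2173)
5^1024 ≡ 1000^2 = 1000000 ≡ 420 (mod 2173)
5^2048 ≡ 420^2 = 176400 ≡ 387 (mod 2173)
2172 = 2048 + 64 + 32 + 16 + 8 + 4 in binary powers of 2.
So 5^2172 ≡ 387 · 789 · 1123 · 119 · 1658 · 625 ≡ 1369 (mod 2173).
Since 1369 ≠ 1, base 5 is a Fermat witness: 2173 is composite.

1369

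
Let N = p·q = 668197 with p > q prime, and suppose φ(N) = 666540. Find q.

691

φ(n) = (p−1)(q−1) = n − (p+q) + 1, so p + q = 668197 − 666540 + 1 = 1658.
p and q are the roots of t² − 1658t + 668197 = 0.
Discriminant: 1658² − 4·668197 = 2748964 − 2672788 = 76176; √76176 = 276.
q = (1658 − 276)/2 = 691, p = (1658 + 276)/2 = 967.
Check: 691 · 967 = 668197.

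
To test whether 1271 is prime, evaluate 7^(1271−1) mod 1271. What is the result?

7^1 ≡ 7 (mod 1271)
7^2 ≡ 7^2 = 49 ≡ 49 (mod 1271)
7^4 ≡ 49^2 = 2401 ≡ 1130 (mod 1271)
7^8 ≡ 1130^2 = 1276900 ≡ 816 (mod 1271)
7^16 ≡ 816^2 = 665856 ≡ 1123 (mod 1271)
7^32 ≡ 1123^2 = 1261129 ≡ 297 (mod 1271)
7^64 ≡ 297^2 = 88209 ≡ 510 (mod 1271)
7^128 ≡ 510^2 = 260100 ≡ 816 (mod 1271)
7^256 ≡ 816^2 = 665856 ≡ 1123 (mod 1271)
7^512 ≡ 1123^2 = 1261129 ≡ 297 (mod 1271)
7^1024 ≡ 297^2 = 88209 ≡ 510 (mod 1271)
1270 = 1024 + 128 + 64 + 32 + 16 + 4 + 2 in binary powers of 2.
So 7^1270 ≡ 510 · 816 · 510 · 297 · 1123 · 1130 · 49 ≡ 893 (mod 1271).
Since 893 ≠ 1, base 7 is a Fermat witness: 1271 is composite.

893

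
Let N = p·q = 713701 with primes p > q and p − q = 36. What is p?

Since p = q + 36, we have 713701 = q(q + 36), so q² + 36q − 713701 = 0.
Discriminant: 36² + 4·713701 = 1296 + 2854804 = 2856100; √2856100 = 1690.
q = (−36 + 1690)/2 = 827, and p = q + 36 = 863.
Check: 827 · 863 = 713701.

863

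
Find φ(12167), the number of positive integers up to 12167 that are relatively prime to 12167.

11638

Factor: 12167 = 23^3.
φ(12167) = 23^2·(23−1) = 11638.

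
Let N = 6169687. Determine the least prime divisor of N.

6169687 is odd.
Digit sum 43, not divisible by 3.
Ends in 7: not divisible by 5.
7: 6169687 = 7·881383 + 6
11: 6169687 = 11·560880 + 7
13: 6169687 = 13·474591 + 4
17: 6169687 = 17·362922 + 13
19: 6169687 = 19·324720 + 7
23: 6169687 = 23·268247 + 6
29: 6169687 = 29·212747 + 24
31: 6169687 = 31·199022 + 5
37: 6169687 = 37·166748 + 11
41: 6169687 = 41·150480 + 7
43: 6169687 = 43·143481 + 4
47: 6169687 = 47·131269 + 44
53: 6169687 = 53·116409 + 10
59: 6169687 = 59·104570 + 57
61: 6169687 = 61·101142 + 25
67: 6169687 = 67·92084 + 59
71: 6169687 = 71·86897

71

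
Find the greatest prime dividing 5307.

5307 = 3 · 1769
1769 = 29 · 61
61 is prime.
So 5307 = 3 · 29 · 61; the largest prime factor is 61.

61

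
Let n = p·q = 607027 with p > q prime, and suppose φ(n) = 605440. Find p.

φ(n) = (p−1)(q−1) = n − (p+q) + 1, so p + q = 607027 − 605440 + 1 = 1588.
p and q are the roots of t² − 1588t + 607027 = 0.
Discriminant: 1588² − 4·607027 = 2521744 − 2428108 = 93636; √93636 = 306.
q = (1588 − 306)/2 = 641, p = (1588 + 306)/2 = 947.
Check: 641 · 947 = 607027.

947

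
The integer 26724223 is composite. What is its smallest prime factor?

26724223 is odd.
Digit sum 28, not divisible by 3.
Ends in 3: not divisible by 5.
7: 26724223 = 7·3817746 + 1
11: 26724223 = 11·2429474 + 9
13: 26724223 = 13·2055709 + 6
17: 26724223 = 17·1572013 + 2
19: 26724223 = 19·1406538 + 1
23: 26724223 = 23·1161922 + 17
29: 26724223 = 29·921524 + 27
31: 26724223 = 31·862071 + 22
37: 26724223 = 37·722276 + 11
41: 26724223 = 41·651810 + 13
43: 26724223 = 43·621493 + 24
47: 26724223 = 47·568600 + 23
53: 26724223 = 53·504230 + 33
59: 26724223 = 59·452952 + 55
61: 26724223 = 61·438102 + 1
67: 26724223 = 67·398869

67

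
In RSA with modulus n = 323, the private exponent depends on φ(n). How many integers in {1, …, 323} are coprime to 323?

288

Factor: 323 = 17 · 19.
φ(323) = (17−1) · (19−1) = 16 · 18 = 288.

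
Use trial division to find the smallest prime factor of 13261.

89

13261 is odd.
Digit sum 13, not divisible by 3.
Ends in 1: not divisible by 5.
7: 13261 = 7·1894 + 3
11: 13261 = 11·1205 + 6
13: 13261 = 13·1020 + 1
17: 13261 = 17·780 + 1
19: 13261 = 19·697 + 18
23: 13261 = 23·576 + 13
29: 13261 = 29·457 + 8
31: 13261 = 31·427 + 24
37: 13261 = 37·358 + 15
41: 13261 = 41·323 + 18
43: 13261 = 43·308 + 17
47: 13261 = 47·282 + 7
53: 13261 = 53·250 + 11
59: 13261 = 59·224 + 45
61: 13261 = 61·217 + 24
67: 13261 = 67·197 + 62
71: 13261 = 71·186 + 55
73: 13261 = 73·181 + 48
79: 13261 = 79·167 + 68
83: 13261 = 83·159 + 64
89: 13261 = 89·149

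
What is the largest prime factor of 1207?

71

1207 = 17 · 71
71 is prime.
So 1207 = 17 · 71; the largest prime factor is 71.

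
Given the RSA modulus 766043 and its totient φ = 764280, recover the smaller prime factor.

773

φ(n) = (p−1)(q−1) = n − (p+q) + 1, so p + q = 766043 − 764280 + 1 = 1764.
p and q are the roots of t² − 1764t + 766043 = 0.
Discriminant: 1764² − 4·766043 = 3111696 − 3064172 = 47524; √47524 = 218.
q = (1764 − 218)/2 = 773, p = (1764 + 218)/2 = 991.
Check: 773 · 991 = 766043.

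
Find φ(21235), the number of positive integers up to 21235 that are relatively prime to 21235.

16320

Factor: 21235 = 5 · 31 · 137.
φ(21235) = (5−1) · (31−1) · (137−1) = 4 · 30 · 136 = 16320.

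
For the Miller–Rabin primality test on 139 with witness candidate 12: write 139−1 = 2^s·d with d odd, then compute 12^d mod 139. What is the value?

138

139 − 1 = 138 = 2^1 · 69, so d = 69.
12^1 ≡ 12 (mod 139)
12^2 ≡ 12^2 = 144 ≡ 5 (mod 139)
12^4 ≡ 5^2 = 25 ≡ 25 (mod 139)
12^8 ≡ 25^2 = 625 ≡ 69 (mod 139)
12^16 ≡ 69^2 = 4761 ≡ 35 (mod 139)
12^32 ≡ 35^2 = 1225 ≡ 113 (mod 139)
12^64 ≡ 113^2 = 12769 ≡ 120 (mod 139)
69 = 64 + 4 + 1 in binary powers of 2.
So 12^69 ≡ 120 · 25 · 12 ≡ 138 (mod 139).
Since 12^d ≡ 138 (mod 139), base 12 does not prove 139 composite.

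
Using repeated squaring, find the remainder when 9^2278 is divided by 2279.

9^1 ≡ 9 (mod 2279)
9^2 ≡ 9^2 = 81 ≡ 81 (mod 2279)
9^4 ≡ 81^2 = 6561 ≡ 2003 (mod 2279)
9^8 ≡ 2003^2 = 4012009 ≡ 969 (mod 2279)
9^16 ≡ 969^2 = 938961 ≡ 13 (mod 2279)
9^32 ≡ 13^2 = 169 ≡ 169 (mod 2279)
9^64 ≡ 169^2 = 28561 ≡ 1213 (mod 2279)
9^128 ≡ 1213^2 = 1471369 ≡ 1414 (mod 2279)
9^256 ≡ 1414^2 = 1999396 ≡ 713 (mod 2279)
9^512 ≡ 713^2 = 508369 ≡ 152 (mod 2279)
9^1024 ≡ 152^2 = 23104 ≡ 314 (mod 2279)
9^2048 ≡ 314^2 = 98596 ≡ 599 (mod 2279)
2278 = 2048 + 128 + 64 + 32 + 4 + 2 in binary powers of 2.
So 9^2278 ≡ 599 · 1414 · 1213 · 169 · 2003 · 81 ≡ 702 (mod 2279).
Since 702 ≠ 1, base 9 is a Fermat witness: 2279 is composite.

702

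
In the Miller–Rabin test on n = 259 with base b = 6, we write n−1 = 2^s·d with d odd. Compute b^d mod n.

6

259 − 1 = 258 = 2^1 · 129, so d = 129.
6^1 ≡ 6 (mod 259)
6^2 ≡ 6^2 = 36 ≡ 36 (mod 259)
6^4 ≡ 36^2 = 1296 ≡ 1 (mod 259)
6^8 ≡ 1^2 = 1 ≡ 1 (mod 259)
6^16 ≡ 1^2 = 1 ≡ 1 (mod 259)
6^32 ≡ 1^2 = 1 ≡ 1 (mod 259)
6^64 ≡ 1^2 = 1 ≡ 1 (mod 259)
6^128 ≡ 1^2 = 1 ≡ 1 (mod 259)
129 = 128 + 1 in binary powers of 2.
So 6^129 ≡ 1 · 6 ≡ 6 (mod 259).
Squaring chain: 6; never reaches −1, so base 6 is a Miller–Rabin witness that 259 is composite.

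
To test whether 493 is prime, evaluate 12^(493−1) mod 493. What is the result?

12^1 ≡ 12 (mod 493)
12^2 ≡ 12^2 = 144 ≡ 144 (mod 493)
12^4 ≡ 144^2 = 20736 ≡ 30 (mod 493)
12^8 ≡ 30^2 = 900 ≡ 407 (mod 493)
12^16 ≡ 407^2 = 165649 ≡ 1 (mod 493)
12^32 ≡ 1^2 = 1 ≡ 1 (mod 493)
12^64 ≡ 1^2 = 1 ≡ 1 (mod 493)
12^128 ≡ 1^2 = 1 ≡ 1 (mod 493)
12^256 ≡ 1^2 = 1 ≡ 1 (mod 493)
492 = 256 + 128 + 64 + 32 + 8 + 4 in binary powers of 2.
So 12^492 ≡ 1 · 1 · 1 · 1 · 407 · 30 ≡ 378 (mod 493).
Since 378 ≠ 1, base 12 is a Fermat witness: 493 is composite.

378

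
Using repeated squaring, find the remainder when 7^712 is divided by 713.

7^1 ≡ 7 (mod 713)
7^2 ≡ 7^2 = 49 ≡ 49 (mod 713)
7^4 ≡ 49^2 = 2401 ≡ 262 (mod 713)
7^8 ≡ 262^2 = 68644 ≡ 196 (mod 713)
7^16 ≡ 196^2 = 38416 ≡ 627 (mod 713)
7^32 ≡ 627^2 = 393129 ≡ 266 (mod 713)
7^64 ≡ 266^2 = 70756 ≡ 169 (mod 713)
7^128 ≡ 169^2 = 28561 ≡ 41 (mod 713)
7^256 ≡ 41^2 = 1681 ≡ 255 (mod 713)
7^512 ≡ 255^2 = 65025 ≡ 142 (mod 713)
712 = 512 + 128 + 64 + 8 in binary powers of 2.
So 7^712 ≡ 142 · 41 · 169 · 196 ≡ 679 (mod 713).
Since 679 ≠ 1, base 7 is a Fermat witness: 713 is composite.

679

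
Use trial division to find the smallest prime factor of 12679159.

59

12679159 is odd.
Digit sum 40, not divisible by 3.
Ends in 9: not divisible by 5.
7: 12679159 = 7·1811308 + 3
11: 12679159 = 11·1152650 + 9
13: 12679159 = 13·975319 + 12
17: 12679159 = 17·745832 + 15
19: 12679159 = 19·667324 + 3
23: 12679159 = 23·551267 + 18
29: 12679159 = 29·437212 + 11
31: 12679159 = 31·409005 + 4
37: 12679159 = 37·342679 + 36
41: 12679159 = 41·309247 + 32
43: 12679159 = 43·294864 + 7
47: 12679159 = 47·269769 + 16
53: 12679159 = 53·239229 + 22
59: 12679159 = 59·214901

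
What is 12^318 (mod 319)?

144

12^1 ≡ 12 (mod 319)
12^2 ≡ 12^2 = 144 ≡ 144 (mod 319)
12^4 ≡ 144^2 = 20736 ≡ 1 (mod 319)
12^8 ≡ 1^2 = 1 ≡ 1 (mod 319)
12^16 ≡ 1^2 = 1 ≡ 1 (mod 319)
12^32 ≡ 1^2 = 1 ≡ 1 (mod 319)
12^64 ≡ 1^2 = 1 ≡ 1 (mod 319)
12^128 ≡ 1^2 = 1 ≡ 1 (mod 319)
12^256 ≡ 1^2 = 1 ≡ 1 (mod 319)
318 = 256 + 32 + 16 + 8 + 4 + 2 in binary powers of 2.
So 12^318 ≡ 1 · 1 · 1 · 1 · 1 · 144 ≡ 144 (mod 319).
Since 144 ≠ 1, base 12 is a Fermat witness: 319 is composite.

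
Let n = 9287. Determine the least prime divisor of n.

9287 is odd.
Digit sum 26, not divisible by 3.
Ends in 7: not divisible by 5.
7: 9287 = 7·1326 + 5
11: 9287 = 11·844 + 3
13: 9287 = 13·714 + 5
17: 9287 = 17·546 + 5
19: 9287 = 19·488 + 15
23: 9287 = 23·403 + 18
29: 9287 = 29·320 + 7
31: 9287 = 31·299 + 18
37: 9287 = 37·251

37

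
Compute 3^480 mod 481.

3^1 ≡ 3 (mod 481)
3^2 ≡ 3^2 = 9 ≡ 9 (mod 481)
3^4 ≡ 9^2 = 81 ≡ 81 (mod 481)
3^8 ≡ 81^2 = 6561 ≡ 308 (mod 481)
3^16 ≡ 308^2 = 94864 ≡ 107 (mod 481)
3^32 ≡ 107^2 = 11449 ≡ 386 (mod 481)
3^64 ≡ 386^2 = 148996 ≡ 367 (mod 481)
3^128 ≡ 367^2 = 134689 ≡ 9 (mod 481)
3^256 ≡ 9^2 = 81 ≡ 81 (mod 481)
480 = 256 + 128 + 64 + 32 in binary powers of 2.
So 3^480 ≡ 81 · 9 · 367 · 386 ≡ 417 (mod 481).
Since 417 ≠ 1, base 3 is a Fermat witness: 481 is composite.

417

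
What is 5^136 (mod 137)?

5^1 ≡ 5 (mod 137)
5^2 ≡ 5^2 = 25 ≡ 25 (mod 137)
5^4 ≡ 25^2 = 625 ≡ 77 (mod 137)
5^8 ≡ 77^2 = 5929 ≡ 38 (mod 137)
5^16 ≡ 38^2 = 1444 ≡ 74 (mod 137)
5^32 ≡ 74^2 = 5476 ≡ 133 (mod 137)
5^64 ≡ 133^2 = 17689 ≡ 16 (mod 137)
5^128 ≡ 16^2 = 256 ≡ 119 (mod 137)
136 = 128 + 8 in binary powers of 2.
So 5^136 ≡ 119 · 38 ≡ 1 (mod 137).
Since the result is 1, base 5 gives no evidence that 137 is composite.

1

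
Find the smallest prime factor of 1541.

23

1541 is odd.
Digit sum 11, not divisible by 3.
Ends in 1: not divisible by 5.
7: 1541 = 7·220 + 1
11: 1541 = 11·140 + 1
13: 1541 = 13·118 + 7
17: 1541 = 17·90 + 11
19: 1541 = 19·81 + 2
23: 1541 = 23·67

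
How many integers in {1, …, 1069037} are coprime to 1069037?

1037952

Factor: 1069037 = 97 · 103 · 107.
φ(1069037) = (97−1) · (103−1) · (107−1) = 96 · 102 · 106 = 1037952.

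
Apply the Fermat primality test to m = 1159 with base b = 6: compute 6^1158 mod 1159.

125

6^1 ≡ 6 (mod 1159)
6^2 ≡ 6^2 = 36 ≡ 36 (mod 1159)
6^4 ≡ 36^2 = 1296 ≡ 137 (mod 1159)
6^8 ≡ 137^2 = 18769 ≡ 225 (mod 1159)
6^16 ≡ 225^2 = 50625 ≡ 788 (mod 1159)
6^32 ≡ 788^2 = 620944 ≡ 879 (mod 1159)
6^64 ≡ 879^2 = 772641 ≡ 747 (mod 1159)
6^128 ≡ 747^2 = 558009 ≡ 530 (mod 1159)
6^256 ≡ 530^2 = 280900 ≡ 422 (mod 1159)
6^512 ≡ 422^2 = 178084 ≡ 757 (mod 1159)
6^1024 ≡ 757^2 = 573049 ≡ 503 (mod 1159)
1158 = 1024 + 128 + 4 + 2 in binary powers of 2.
So 6^1158 ≡ 503 · 530 · 137 · 36 ≡ 125 (mod 1159).
Since 125 ≠ 1, base 6 is a Fermat witness: 1159 is composite.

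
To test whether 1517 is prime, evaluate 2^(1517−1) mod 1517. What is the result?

2^1 ≡ 2 (mod 1517)
2^2 ≡ 2^2 = 4 ≡ 4 (mod 1517)
2^4 ≡ 4^2 = 16 ≡ 16 (mod 1517)
2^8 ≡ 16^2 = 256 ≡ 256 (mod 1517)
2^16 ≡ 256^2 = 65536 ≡ 305 (mod 1517)
2^32 ≡ 305^2 = 93025 ≡ 488 (mod 1517)
2^64 ≡ 488^2 = 238144 ≡ 1492 (mod 1517)
2^128 ≡ 1492^2 = 2226064 ≡ 625 (mod 1517)
2^256 ≡ 625^2 = 390625 ≡ 756 (mod 1517)
2^512 ≡ 756^2 = 571536 ≡ 1144 (mod 1517)
2^1024 ≡ 1144^2 = 1308736 ≡ 1082 (mod 1517)
1516 = 1024 + 256 + 128 + 64 + 32 + 8 + 4 in binary powers of 2.
So 2^1516 ≡ 1082 · 756 · 625 · 1492 · 488 · 256 · 16 ≡ 756 (mod 1517).
Since 756 ≠ 1, base 2 is a Fermat witness: 1517 is composite.

756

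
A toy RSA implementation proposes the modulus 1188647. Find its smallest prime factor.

1188647 is odd.
Digit sum 35, not divisible by 3.
Ends in 7: not divisible by 5.
7: 1188647 = 7·169806 + 5
11: 1188647 = 11·108058 + 9
13: 1188647 = 13·91434 + 5
17: 1188647 = 17·69920 + 7
19: 1188647 = 19·62560 + 7
23: 1188647 = 23·51680 + 7
29: 1188647 = 29·40987 + 24
31: 1188647 = 31·38343 + 14
37: 1188647 = 37·32125 + 22
41: 1188647 = 41·28991 + 16
43: 1188647 = 43·27642 + 41
47: 1188647 = 47·25290 + 17
53: 1188647 = 53·22427 + 16
59: 1188647 = 59·20146 + 33
61: 1188647 = 61·19486 + 1
67: 1188647 = 67·17741

67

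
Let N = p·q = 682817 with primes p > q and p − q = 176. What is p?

919

Since p = q + 176, we have 682817 = q(q + 176), so q² + 176q − 682817 = 0.
Discriminant: 176² + 4·682817 = 30976 + 2731268 = 2762244; √2762244 = 1662.
q = (−176 + 1662)/2 = 743, and p = q + 176 = 919.
Check: 743 · 919 = 682817.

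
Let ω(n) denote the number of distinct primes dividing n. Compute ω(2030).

4

2030 = 2 · 1015
1015 = 5 · 203
203 = 7 · 29
2030 = 2 · 5 · 7 · 29, which has 4 distinct prime factors.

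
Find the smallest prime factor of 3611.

23

3611 is odd.
Digit sum 11, not divisible by 3.
Ends in 1: not divisible by 5.
7: 3611 = 7·515 + 6
11: 3611 = 11·328 + 3
13: 3611 = 13·277 + 10
17: 3611 = 17·212 + 7
19: 3611 = 19·190 + 1
23: 3611 = 23·157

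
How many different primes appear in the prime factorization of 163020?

163020 = 2^2 · 40755
40755 = 3 · 13585
13585 = 5 · 2717
2717 = 11 · 247
247 = 13 · 19
163020 = 2^2 · 3 · 5 · 11 · 13 · 19, which has 6 distinct prime factors.

6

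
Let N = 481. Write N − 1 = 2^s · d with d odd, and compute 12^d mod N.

454

481 − 1 = 480 = 2^5 · 15, so d = 15.
12^1 ≡ 12 (mod 481)
12^2 ≡ 12^2 = 144 ≡ 144 (mod 481)
12^4 ≡ 144^2 = 20736 ≡ 53 (mod 481)
12^8 ≡ 53^2 = 2809 ≡ 404 (mod 481)
15 = 8 + 4 + 2 + 1 in binary powers of 2.
So 12^15 ≡ 404 · 53 · 144 · 12 ≡ 454 (mod 481).
Squaring chain: 454 → 248 → 417 → 248 → 417; never reaches −1, so base 12 is a Miller–Rabin witness that 481 is composite.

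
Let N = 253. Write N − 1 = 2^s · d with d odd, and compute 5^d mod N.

191

253 − 1 = 252 = 2^2 · 63, so d = 63.
5^1 ≡ 5 (mod 253)
5^2 ≡ 5^2 = 25 ≡ 25 (mod 253)
5^4 ≡ 25^2 = 625 ≡ 119 (mod 253)
5^8 ≡ 119^2 = 14161 ≡ 246 (mod 253)
5^16 ≡ 246^2 = 60516 ≡ 49 (mod 253)
5^32 ≡ 49^2 = 2401 ≡ 124 (mod 253)
63 = 32 + 16 + 8 + 4 + 2 + 1 in binary powers of 2.
So 5^63 ≡ 124 · 49 · 246 · 119 · 25 · 5 ≡ 191 (mod 253).
Squaring chain: 191 → 49; never reaches −1, so base 5 is a Miller–Rabin witness that 253 is composite.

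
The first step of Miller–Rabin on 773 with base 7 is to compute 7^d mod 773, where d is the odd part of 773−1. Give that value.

773 − 1 = 772 = 2^2 · 193, so d = 193.
7^1 ≡ 7 (mod 773)
7^2 ≡ 7^2 = 49 ≡ 49 (mod 773)
7^4 ≡ 49^2 = 2401 ≡ 82 (mod 773)
7^8 ≡ 82^2 = 6724 ≡ 540 (mod 773)
7^16 ≡ 540^2 = 291600 ≡ 179 (mod 773)
7^32 ≡ 179^2 = 32041 ≡ 348 (mod 773)
7^64 ≡ 348^2 = 121104 ≡ 516 (mod 773)
7^128 ≡ 516^2 = 266256 ≡ 344 (mod 773)
193 = 128 + 64 + 1 in binary powers of 2.
So 7^193 ≡ 344 · 516 · 7 ≡ 317 (mod 773).
Squaring chain: 317 → 772; reaches −1, so base 7 does not prove 773 composite.

317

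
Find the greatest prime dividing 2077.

2077 = 31 · 67
67 is prime.
So 2077 = 31 · 67; the largest prime factor is 67.

67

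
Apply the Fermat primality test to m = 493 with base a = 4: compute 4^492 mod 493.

103

4^1 ≡ 4 (mod 493)
4^2 ≡ 4^2 = 16 ≡ 16 (mod 493)
4^4 ≡ 16^2 = 256 ≡ 256 (mod 493)
4^8 ≡ 256^2 = 65536 ≡ 460 (mod 493)
4^16 ≡ 460^2 = 211600 ≡ 103 (mod 493)
4^32 ≡ 103^2 = 10609 ≡ 256 (mod 493)
4^64 ≡ 256^2 = 65536 ≡ 460 (mod 493)
4^128 ≡ 460^2 = 211600 ≡ 103 (mod 493)
4^256 ≡ 103^2 = 10609 ≡ 256 (mod 493)
492 = 256 + 128 + 64 + 32 + 8 + 4 in binary powers of 2.
So 4^492 ≡ 256 · 103 · 460 · 256 · 460 · 256 ≡ 103 (mod 493).
Since 103 ≠ 1, base 4 is a Fermat witness: 493 is composite.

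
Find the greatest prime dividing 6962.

6962 = 2 · 3481
3481 = 59 · 59
59 = 59 · 1
So 6962 = 2 · 59^2; the largest prime factor is 59.

59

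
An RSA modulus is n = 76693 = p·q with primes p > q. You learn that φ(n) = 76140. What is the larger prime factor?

283

φ(n) = (p−1)(q−1) = n − (p+q) + 1, so p + q = 76693 − 76140 + 1 = 554.
p and q are the roots of t² − 554t + 76693 = 0.
Discriminant: 554² − 4·76693 = 306916 − 306772 = 144; √144 = 12.
q = (554 − 12)/2 = 271, p = (554 + 12)/2 = 283.
Check: 271 · 283 = 76693.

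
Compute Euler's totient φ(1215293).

Factor: 1215293 = 31 · 197 · 199.
φ(1215293) = (31−1) · (197−1) · (199−1) = 30 · 196 · 198 = 1164240.

1164240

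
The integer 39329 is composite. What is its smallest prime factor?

67

39329 is odd.
Digit sum 26, not divisible by 3.
Ends in 9: not divisible by 5.
7: 39329 = 7·5618 + 3
11: 39329 = 11·3575 + 4
13: 39329 = 13·3025 + 4
17: 39329 = 17·2313 + 8
19: 39329 = 19·2069 + 18
23: 39329 = 23·1709 + 22
29: 39329 = 29·1356 + 5
31: 39329 = 31·1268 + 21
37: 39329 = 37·1062 + 35
41: 39329 = 41·959 + 10
43: 39329 = 43·914 + 27
47: 39329 = 47·836 + 37
53: 39329 = 53·742 + 3
59: 39329 = 59·666 + 35
61: 39329 = 61·644 + 45
67: 39329 = 67·587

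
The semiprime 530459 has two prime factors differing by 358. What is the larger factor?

Since p = q + 358, we have 530459 = q(q + 358), so q² + 358q − 530459 = 0.
Discriminant: 358² + 4·530459 = 128164 + 2121836 = 2250000; √2250000 = 1500.
q = (−358 + 1500)/2 = 571, and p = q + 358 = 929.
Check: 571 · 929 = 530459.

929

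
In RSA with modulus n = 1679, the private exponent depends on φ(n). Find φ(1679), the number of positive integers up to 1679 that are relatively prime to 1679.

Factor: 1679 = 23 · 73.
φ(1679) = (23−1) · (73−1) = 22 · 72 = 1584.

1584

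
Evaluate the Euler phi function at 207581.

Factor: 207581 = 11 · 113 · 167.
φ(207581) = (11−1) · (113−1) · (167−1) = 10 · 112 · 166 = 185920.

185920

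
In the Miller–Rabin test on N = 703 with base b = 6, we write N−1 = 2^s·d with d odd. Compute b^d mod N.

703 − 1 = 702 = 2^1 · 351, so d = 351.
6^1 ≡ 6 (mod 703)
6^2 ≡ 6^2 = 36 ≡ 36 (mod 703)
6^4 ≡ 36^2 = 1296 ≡ 593 (mod 703)
6^8 ≡ 593^2 = 351649 ≡ 149 (mod 703)
6^16 ≡ 149^2 = 22201 ≡ 408 (mod 703)
6^32 ≡ 408^2 = 166464 ≡ 556 (mod 703)
6^64 ≡ 556^2 = 309136 ≡ 519 (mod 703)
6^128 ≡ 519^2 = 269361 ≡ 112 (mod 703)
6^256 ≡ 112^2 = 12544 ≡ 593 (mod 703)
351 = 256 + 64 + 16 + 8 + 4 + 2 + 1 in binary powers of 2.
So 6^351 ≡ 593 · 519 · 408 · 149 · 593 · 36 · 6 ≡ 438 (mod 703).
Squaring chain: 438; never reaches −1, so base 6 is a Miller–Rabin witness that 703 is composite.

438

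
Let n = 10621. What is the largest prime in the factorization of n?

10621 = 13 · 817
817 = 19 · 43
43 is prime.
So 10621 = 13 · 19 · 43; the largest prime factor is 43.

43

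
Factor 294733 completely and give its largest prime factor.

83

294733 = 53 · 5561
5561 = 67 · 83
83 is prime.
So 294733 = 53 · 67 · 83; the largest prime factor is 83.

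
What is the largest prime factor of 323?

19

323 = 17 · 19
19 is prime.
So 323 = 17 · 19; the largest prime factor is 19.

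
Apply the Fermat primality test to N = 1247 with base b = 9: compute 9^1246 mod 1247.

552

9^1 ≡ 9 (mod 1247)
9^2 ≡ 9^2 = 81 ≡ 81 (mod 1247)
9^4 ≡ 81^2 = 6561 ≡ 326 (mod 1247)
9^8 ≡ 326^2 = 106276 ≡ 281 (mod 1247)
9^16 ≡ 281^2 = 78961 ≡ 400 (mod 1247)
9^32 ≡ 400^2 = 160000 ≡ 384 (mod 1247)
9^64 ≡ 384^2 = 147456 ≡ 310 (mod 1247)
9^128 ≡ 310^2 = 96100 ≡ 81 (mod 1247)
9^256 ≡ 81^2 = 6561 ≡ 326 (mod 1247)
9^512 ≡ 326^2 = 106276 ≡ 281 (mod 1247)
9^1024 ≡ 281^2 = 78961 ≡ 400 (mod 1247)
1246 = 1024 + 128 + 64 + 16 + 8 + 4 + 2 in binary powers of 2.
So 9^1246 ≡ 400 · 81 · 310 · 400 · 281 · 326 · 81 ≡ 552 (mod 1247).
Since 552 ≠ 1, base 9 is a Fermat witness: 1247 is composite.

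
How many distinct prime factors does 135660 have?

135660 = 2^2 · 33915
33915 = 3 · 11305
11305 = 5 · 2261
2261 = 7 · 323
323 = 17 · 19
135660 = 2^2 · 3 · 5 · 7 · 17 · 19, which has 6 distinct prime factors.

6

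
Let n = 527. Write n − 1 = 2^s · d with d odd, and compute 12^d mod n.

177

527 − 1 = 526 = 2^1 · 263, so d = 263.
12^1 ≡ 12 (mod 527)
12^2 ≡ 12^2 = 144 ≡ 144 (mod 527)
12^4 ≡ 144^2 = 20736 ≡ 183 (mod 527)
12^8 ≡ 183^2 = 33489 ≡ 288 (mod 527)
12^16 ≡ 288^2 = 82944 ≡ 205 (mod 527)
12^32 ≡ 205^2 = 42025 ≡ 392 (mod 527)
12^64 ≡ 392^2 = 153664 ≡ 307 (mod 527)
12^128 ≡ 307^2 = 94249 ≡ 443 (mod 527)
12^256 ≡ 443^2 = 196249 ≡ 205 (mod 527)
263 = 256 + 4 + 2 + 1 in binary powers of 2.
So 12^263 ≡ 205 · 183 · 144 · 12 ≡ 177 (mod 527).
Squaring chain: 177; never reaches −1, so base 12 is a Miller–Rabin witness that 527 is composite.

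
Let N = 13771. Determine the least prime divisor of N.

13771 is odd.
Digit sum 19, not divisible by 3.
Ends in 1: not divisible by 5.
7: 13771 = 7·1967 + 2
11: 13771 = 11·1251 + 10
13: 13771 = 13·1059 + 4
17: 13771 = 17·810 + 1
19: 13771 = 19·724 + 15
23: 13771 = 23·598 + 17
29: 13771 = 29·474 + 25
31: 13771 = 31·444 + 7
37: 13771 = 37·372 + 7
41: 13771 = 41·335 + 36
43: 13771 = 43·320 + 11
47: 13771 = 47·293

47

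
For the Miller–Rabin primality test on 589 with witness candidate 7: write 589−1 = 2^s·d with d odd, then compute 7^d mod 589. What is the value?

589 − 1 = 588 = 2^2 · 147, so d = 147.
7^1 ≡ 7 (mod 589)
7^2 ≡ 7^2 = 49 ≡ 49 (mod 589)
7^4 ≡ 49^2 = 2401 ≡ 45 (mod 589)
7^8 ≡ 45^2 = 2025 ≡ 258 (mod 589)
7^16 ≡ 258^2 = 66564 ≡ 7 (mod 589)
7^32 ≡ 7^2 = 49 ≡ 49 (mod 589)
7^64 ≡ 49^2 = 2401 ≡ 45 (mod 589)
7^128 ≡ 45^2 = 2025 ≡ 258 (mod 589)
147 = 128 + 16 + 2 + 1 in binary powers of 2.
So 7^147 ≡ 258 · 7 · 49 · 7 ≡ 419 (mod 589).
Squaring chain: 419 → 39; never reaches −1, so base 7 is a Miller–Rabin witness that 589 is composite.

419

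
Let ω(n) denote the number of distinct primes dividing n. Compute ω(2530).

2530 = 2 · 1265
1265 = 5 · 253
253 = 11 · 23
2530 = 2 · 5 · 11 · 23, which has 4 distinct prime factors.

4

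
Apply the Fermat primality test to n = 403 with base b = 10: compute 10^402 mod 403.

10^1 ≡ 10 (mod 403)
10^2 ≡ 10^2 = 100 ≡ 100 (mod 403)
10^4 ≡ 100^2 = 10000 ≡ 328 (mod 403)
10^8 ≡ 328^2 = 107584 ≡ 386 (mod 403)
10^16 ≡ 386^2 = 148996 ≡ 289 (mod 403)
10^32 ≡ 289^2 = 83521 ≡ 100 (mod 403)
10^64 ≡ 100^2 = 10000 ≡ 328 (mod 403)
10^128 ≡ 328^2 = 107584 ≡ 386 (mod 403)
10^256 ≡ 386^2 = 148996 ≡ 289 (mod 403)
402 = 256 + 128 + 16 + 2 in binary powers of 2.
So 10^402 ≡ 289 · 386 · 289 · 100 ≡ 66 (mod 403).
Since 66 ≠ 1, base 10 is a Fermat witness: 403 is composite.

66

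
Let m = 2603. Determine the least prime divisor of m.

2603 is odd.
Digit sum 11, not divisible by 3.
Ends in 3: not divisible by 5.
7: 2603 = 7·371 + 6
11: 2603 = 11·236 + 7
13: 2603 = 13·200 + 3
17: 2603 = 17·153 + 2
19: 2603 = 19·137

19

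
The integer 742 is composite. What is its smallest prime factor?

742 is even: 2 divides it.

2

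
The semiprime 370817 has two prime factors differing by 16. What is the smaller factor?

Since p = q + 16, we have 370817 = q(q + 16), so q² + 16q − 370817 = 0.
Discriminant: 16² + 4·370817 = 256 + 1483268 = 1483524; √1483524 = 1218.
q = (−16 + 1218)/2 = 601, and p = q + 16 = 617.
Check: 601 · 617 = 370817.

601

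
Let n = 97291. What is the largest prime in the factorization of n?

97

97291 = 17 · 5723
5723 = 59 · 97
97 is prime.
So 97291 = 17 · 59 · 97; the largest prime factor is 97.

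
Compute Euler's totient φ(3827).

Factor: 3827 = 43 · 89.
φ(3827) = (43−1) · (89−1) = 42 · 88 = 3696.

3696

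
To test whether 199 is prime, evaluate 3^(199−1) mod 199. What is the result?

1

3^1 ≡ 3 (mod 199)
3^2 ≡ 3^2 = 9 ≡ 9 (mod 199)
3^4 ≡ 9^2 = 81 ≡ 81 (mod 199)
3^8 ≡ 81^2 = 6561 ≡ 193 (mod 199)
3^16 ≡ 193^2 = 37249 ≡ 36 (mod 199)
3^32 ≡ 36^2 = 1296 ≡ 102 (mod 199)
3^64 ≡ 102^2 = 10404 ≡ 56 (mod 199)
3^128 ≡ 56^2 = 3136 ≡ 151 (mod 199)
198 = 128 + 64 + 4 + 2 in binary powers of 2.
So 3^198 ≡ 151 · 56 · 81 · 9 ≡ 1 (mod 199).
Since the result is 1, base 3 gives no evidence that 199 is composite.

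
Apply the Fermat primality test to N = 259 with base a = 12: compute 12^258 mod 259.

12^1 ≡ 12 (mod 259)
12^2 ≡ 12^2 = 144 ≡ 144 (mod 259)
12^4 ≡ 144^2 = 20736 ≡ 16 (mod 259)
12^8 ≡ 16^2 = 256 ≡ 256 (mod 259)
12^16 ≡ 256^2 = 65536 ≡ 9 (mod 259)
12^32 ≡ 9^2 = 81 ≡ 81 (mod 259)
12^64 ≡ 81^2 = 6561 ≡ 86 (mod 259)
12^128 ≡ 86^2 = 7396 ≡ 144 (mod 259)
12^256 ≡ 144^2 = 20736 ≡ 16 (mod 259)
258 = 256 + 2 in binary powers of 2.
So 12^258 ≡ 16 · 144 ≡ 232 (mod 259).
Since 232 ≠ 1, base 12 is a Fermat witness: 259 is composite.

232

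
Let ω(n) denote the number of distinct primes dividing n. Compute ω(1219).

2

1219 = 23 · 53
1219 = 23 · 53, which has 2 distinct prime factors.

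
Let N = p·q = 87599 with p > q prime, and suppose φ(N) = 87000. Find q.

251

φ(n) = (p−1)(q−1) = n − (p+q) + 1, so p + q = 87599 − 87000 + 1 = 600.
p and q are the roots of t² − 600t + 87599 = 0.
Discriminant: 600² − 4·87599 = 360000 − 350396 = 9604; √9604 = 98.
q = (600 − 98)/2 = 251, p = (600 + 98)/2 = 349.
Check: 251 · 349 = 87599.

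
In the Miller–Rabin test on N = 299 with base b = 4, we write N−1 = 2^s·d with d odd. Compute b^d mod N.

140

299 − 1 = 298 = 2^1 · 149, so d = 149.
4^1 ≡ 4 (mod 299)
4^2 ≡ 4^2 = 16 ≡ 16 (mod 299)
4^4 ≡ 16^2 = 256 ≡ 256 (mod 299)
4^8 ≡ 256^2 = 65536 ≡ 55 (mod 299)
4^16 ≡ 55^2 = 3025 ≡ 35 (mod 299)
4^32 ≡ 35^2 = 1225 ≡ 29 (mod 299)
4^64 ≡ 29^2 = 841 ≡ 243 (mod 299)
4^128 ≡ 243^2 = 59049 ≡ 146 (mod 299)
149 = 128 + 16 + 4 + 1 in binary powers of 2.
So 4^149 ≡ 146 · 35 · 256 · 4 ≡ 140 (mod 299).
Squaring chain: 140; never reaches −1, so base 4 is a Miller–Rabin witness that 299 is composite.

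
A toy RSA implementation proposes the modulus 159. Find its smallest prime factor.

159 is odd.
Digit sum 15, divisible by 3.

3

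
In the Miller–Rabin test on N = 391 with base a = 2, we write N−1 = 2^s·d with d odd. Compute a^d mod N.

391 − 1 = 390 = 2^1 · 195, so d = 195.
2^1 ≡ 2 (mod 391)
2^2 ≡ 2^2 = 4 ≡ 4 (mod 391)
2^4 ≡ 4^2 = 16 ≡ 16 (mod 391)
2^8 ≡ 16^2 = 256 ≡ 256 (mod 391)
2^16 ≡ 256^2 = 65536 ≡ 239 (mod 391)
2^32 ≡ 239^2 = 57121 ≡ 35 (mod 391)
2^64 ≡ 35^2 = 1225 ≡ 52 (mod 391)
2^128 ≡ 52^2 = 2704 ≡ 358 (mod 391)
195 = 128 + 64 + 2 + 1 in binary powers of 2.
So 2^195 ≡ 358 · 52 · 4 · 2 ≡ 348 (mod 391).
Squaring chain: 348; never reaches −1, so base 2 is a Miller–Rabin witness that 391 is composite.

348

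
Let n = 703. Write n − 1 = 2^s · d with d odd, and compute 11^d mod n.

703 − 1 = 702 = 2^1 · 351, so d = 351.
11^1 ≡ 11 (mod 703)
11^2 ≡ 11^2 = 121 ≡ 121 (mod 703)
11^4 ≡ 121^2 = 14641 ≡ 581 (mod 703)
11^8 ≡ 581^2 = 337561 ≡ 121 (mod 703)
11^16 ≡ 121^2 = 14641 ≡ 581 (mod 703)
11^32 ≡ 581^2 = 337561 ≡ 121 (mod 703)
11^64 ≡ 121^2 = 14641 ≡ 581 (mod 703)
11^128 ≡ 581^2 = 337561 ≡ 121 (mod 703)
11^256 ≡ 121^2 = 14641 ≡ 581 (mod 703)
351 = 256 + 64 + 16 + 8 + 4 + 2 + 1 in binary powers of 2.
So 11^351 ≡ 581 · 581 · 581 · 121 · 581 · 121 · 11 ≡ 628 (mod 703).
Squaring chain: 628; never reaches −1, so base 11 is a Miller–Rabin witness that 703 is composite.

628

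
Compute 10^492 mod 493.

10^1 ≡ 10 (mod 493)
10^2 ≡ 10^2 = 100 ≡ 100 (mod 493)
10^4 ≡ 100^2 = 10000 ≡ 140 (mod 493)
10^8 ≡ 140^2 = 19600 ≡ 373 (mod 493)
10^16 ≡ 373^2 = 139129 ≡ 103 (mod 493)
10^32 ≡ 103^2 = 10609 ≡ 256 (mod 493)
10^64 ≡ 256^2 = 65536 ≡ 460 (mod 493)
10^128 ≡ 460^2 = 211600 ≡ 103 (mod 493)
10^256 ≡ 103^2 = 10609 ≡ 256 (mod 493)
492 = 256 + 128 + 64 + 32 + 8 + 4 in binary powers of 2.
So 10^492 ≡ 256 · 103 · 460 · 256 · 373 · 140 ≡ 132 (mod 493).
Since 132 ≠ 1, base 10 is a Fermat witness: 493 is composite.

132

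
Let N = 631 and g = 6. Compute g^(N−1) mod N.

6^1 ≡ 6 (mod 631)
6^2 ≡ 6^2 = 36 ≡ 36 (mod 631)
6^4 ≡ 36^2 = 1296 ≡ 34 (mod 631)
6^8 ≡ 34^2 = 1156 ≡ 525 (mod 631)
6^16 ≡ 525^2 = 275625 ≡ 509 (mod 631)
6^32 ≡ 509^2 = 259081 ≡ 371 (mod 631)
6^64 ≡ 371^2 = 137641 ≡ 83 (mod 631)
6^128 ≡ 83^2 = 6889 ≡ 579 (mod 631)
6^256 ≡ 579^2 = 335241 ≡ 180 (mod 631)
6^512 ≡ 180^2 = 32400 ≡ 219 (mod 631)
630 = 512 + 64 + 32 + 16 + 4 + 2 in binary powers of 2.
So 6^630 ≡ 219 · 83 · 371 · 509 · 34 · 36 ≡ 1 (mod 631).
Since the result is 1, base 6 gives no evidence that 631 is composite.

1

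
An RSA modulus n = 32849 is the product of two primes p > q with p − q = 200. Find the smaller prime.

Since p = q + 200, we have 32849 = q(q + 200), so q² + 200q − 32849 = 0.
Discriminant: 200² + 4·32849 = 40000 + 131396 = 171396; √171396 = 414.
q = (−200 + 414)/2 = 107, and p = q + 200 = 307.
Check: 107 · 307 = 32849.

107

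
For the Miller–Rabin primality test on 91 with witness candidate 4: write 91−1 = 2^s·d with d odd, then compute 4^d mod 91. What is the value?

64

91 − 1 = 90 = 2^1 · 45, so d = 45.
4^1 ≡ 4 (mod 91)
4^2 ≡ 4^2 = 16 ≡ 16 (mod 91)
4^4 ≡ 16^2 = 256 ≡ 74 (mod 91)
4^8 ≡ 74^2 = 5476 ≡ 16 (mod 91)
4^16 ≡ 16^2 = 256 ≡ 74 (mod 91)
4^32 ≡ 74^2 = 5476 ≡ 16 (mod 91)
45 = 32 + 8 + 4 + 1 in binary powers of 2.
So 4^45 ≡ 16 · 16 · 74 · 4 ≡ 64 (mod 91).
Squaring chain: 64; never reaches −1, so base 4 is a Miller–Rabin witness that 91 is composite.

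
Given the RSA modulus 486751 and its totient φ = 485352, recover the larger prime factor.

φ(n) = (p−1)(q−1) = n − (p+q) + 1, so p + q = 486751 − 485352 + 1 = 1400.
p and q are the roots of t² − 1400t + 486751 = 0.
Discriminant: 1400² − 4·486751 = 1960000 − 1947004 = 12996; √12996 = 114.
q = (1400 − 114)/2 = 643, p = (1400 + 114)/2 = 757.
Check: 643 · 757 = 486751.

757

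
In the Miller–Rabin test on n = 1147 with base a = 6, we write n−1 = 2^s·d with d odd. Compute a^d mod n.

1147 − 1 = 1146 = 2^1 · 573, so d = 573.
6^1 ≡ 6 (mod 1147)
6^2 ≡ 6^2 = 36 ≡ 36 (mod 1147)
6^4 ≡ 36^2 = 1296 ≡ 149 (mod 1147)
6^8 ≡ 149^2 = 22201 ≡ 408 (mod 1147)
6^16 ≡ 408^2 = 166464 ≡ 149 (mod 1147)
6^32 ≡ 149^2 = 22201 ≡ 408 (mod 1147)
6^64 ≡ 408^2 = 166464 ≡ 149 (mod 1147)
6^128 ≡ 149^2 = 22201 ≡ 408 (mod 1147)
6^256 ≡ 408^2 = 166464 ≡ 149 (mod 1147)
6^512 ≡ 149^2 = 22201 ≡ 408 (mod 1147)
573 = 512 + 32 + 16 + 8 + 4 + 1 in binary powers of 2.
So 6^573 ≡ 408 · 408 · 149 · 408 · 149 · 6 ≡ 154 (mod 1147).
Squaring chain: 154; never reaches −1, so base 6 is a Miller–Rabin witness that 1147 is composite.

154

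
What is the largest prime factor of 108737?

97

108737 = 19 · 5723
5723 = 59 · 97
97 is prime.
So 108737 = 19 · 59 · 97; the largest prime factor is 97.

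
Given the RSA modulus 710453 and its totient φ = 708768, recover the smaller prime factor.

φ(n) = (p−1)(q−1) = n − (p+q) + 1, so p + q = 710453 − 708768 + 1 = 1686.
p and q are the roots of t² − 1686t + 710453 = 0.
Discriminant: 1686² − 4·710453 = 2842596 − 2841812 = 784; √784 = 28.
q = (1686 − 28)/2 = 829, p = (1686 + 28)/2 = 857.
Check: 829 · 857 = 710453.

829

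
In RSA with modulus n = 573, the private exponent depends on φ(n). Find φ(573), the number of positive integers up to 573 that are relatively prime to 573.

380

Factor: 573 = 3 · 191.
φ(573) = (3−1) · (191−1) = 2 · 190 = 380.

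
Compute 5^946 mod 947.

1

5^1 ≡ 5 (mod 947)
5^2 ≡ 5^2 = 25 ≡ 25 (mod 947)
5^4 ≡ 25^2 = 625 ≡ 625 (mod 947)
5^8 ≡ 625^2 = 390625 ≡ 461 (mod 947)
5^16 ≡ 461^2 = 212521 ≡ 393 (mod 947)
5^32 ≡ 393^2 = 154449 ≡ 88 (mod 947)
5^64 ≡ 88^2 = 7744 ≡ 168 (mod 947)
5^128 ≡ 168^2 = 28224 ≡ 761 (mod 947)
5^256 ≡ 761^2 = 579121 ≡ 504 (mod 947)
5^512 ≡ 504^2 = 254016 ≡ 220 (mod 947)
946 = 512 + 256 + 128 + 32 + 16 + 2 in binary powers of 2.
So 5^946 ≡ 220 · 504 · 761 · 88 · 393 · 25 ≡ 1 (mod 947).
Since the result is 1, base 5 gives no evidence that 947 is composite.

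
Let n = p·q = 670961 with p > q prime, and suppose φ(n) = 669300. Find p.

971

φ(n) = (p−1)(q−1) = n − (p+q) + 1, so p + q = 670961 − 669300 + 1 = 1662.
p and q are the roots of t² − 1662t + 670961 = 0.
Discriminant: 1662² − 4·670961 = 2762244 − 2683844 = 78400; √78400 = 280.
q = (1662 − 280)/2 = 691, p = (1662 + 280)/2 = 971.
Check: 691 · 971 = 670961.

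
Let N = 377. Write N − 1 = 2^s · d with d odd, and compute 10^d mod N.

377 − 1 = 376 = 2^3 · 47, so d = 47.
10^1 ≡ 10 (mod 377)
10^2 ≡ 10^2 = 100 ≡ 100 (mod 377)
10^4 ≡ 100^2 = 10000 ≡ 198 (mod 377)
10^8 ≡ 198^2 = 39204 ≡ 373 (mod 377)
10^16 ≡ 373^2 = 139129 ≡ 16 (mod 377)
10^32 ≡ 16^2 = 256 ≡ 256 (mod 377)
47 = 32 + 8 + 4 + 2 + 1 in binary powers of 2.
So 10^47 ≡ 256 · 373 · 198 · 100 · 10 ≡ 108 (mod 377).
Squaring chain: 108 → 354 → 152; never reaches −1, so base 10 is a Miller–Rabin witness that 377 is composite.

108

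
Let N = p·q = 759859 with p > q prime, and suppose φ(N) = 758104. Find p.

φ(n) = (p−1)(q−1) = n − (p+q) + 1, so p + q = 759859 − 758104 + 1 = 1756.
p and q are the roots of t² − 1756t + 759859 = 0.
Discriminant: 1756² − 4·759859 = 3083536 − 3039436 = 44100; √44100 = 210.
q = (1756 − 210)/2 = 773, p = (1756 + 210)/2 = 983.
Check: 773 · 983 = 759859.

983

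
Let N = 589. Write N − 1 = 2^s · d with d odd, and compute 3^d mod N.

426

589 − 1 = 588 = 2^2 · 147, so d = 147.
3^1 ≡ 3 (mod 589)
3^2 ≡ 3^2 = 9 ≡ 9 (mod 589)
3^4 ≡ 9^2 = 81 ≡ 81 (mod 589)
3^8 ≡ 81^2 = 6561 ≡ 82 (mod 589)
3^16 ≡ 82^2 = 6724 ≡ 245 (mod 589)
3^32 ≡ 245^2 = 60025 ≡ 536 (mod 589)
3^64 ≡ 536^2 = 287296 ≡ 453 (mod 589)
3^128 ≡ 453^2 = 205209 ≡ 237 (mod 589)
147 = 128 + 16 + 2 + 1 in binary powers of 2.
So 3^147 ≡ 237 · 245 · 9 · 3 ≡ 426 (mod 589).
Squaring chain: 426 → 64; never reaches −1, so base 3 is a Miller–Rabin witness that 589 is composite.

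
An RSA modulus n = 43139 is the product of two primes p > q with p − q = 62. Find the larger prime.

241

Since p = q + 62, we have 43139 = q(q + 62), so q² + 62q − 43139 = 0.
Discriminant: 62² + 4·43139 = 3844 + 172556 = 176400; √176400 = 420.
q = (−62 + 420)/2 = 179, and p = q + 62 = 241.
Check: 179 · 241 = 43139.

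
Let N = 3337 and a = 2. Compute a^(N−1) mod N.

2^1 ≡ 2 (mod 3337)
2^2 ≡ 2^2 = 4 ≡ 4 (mod 3337)
2^4 ≡ 4^2 = 16 ≡ 16 (mod 3337)
2^8 ≡ 16^2 = 256 ≡ 256 (mod 3337)
2^16 ≡ 256^2 = 65536 ≡ 2133 (mod 3337)
2^32 ≡ 2133^2 = 4549689 ≡ 1358 (mod 3337)
2^64 ≡ 1358^2 = 1844164 ≡ 2140 (mod 3337)
2^128 ≡ 2140^2 = 4579600 ≡ 1236 (mod 3337)
2^256 ≡ 1236^2 = 1527696 ≡ 2687 (mod 3337)
2^512 ≡ 2687^2 = 7219969 ≡ 2038 (mod 3337)
2^1024 ≡ 2038^2 = 4153444 ≡ 2216 (mod 3337)
2^2048 ≡ 2216^2 = 4910656 ≡ 1929 (mod 3337)
3336 = 2048 + 1024 + 256 + 8 in binary powers of 2.
So 2^3336 ≡ 1929 · 2216 · 2687 · 256 ≡ 1835 (mod 3337).
Since 1835 ≠ 1, base 2 is a Fermat witness: 3337 is composite.

1835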